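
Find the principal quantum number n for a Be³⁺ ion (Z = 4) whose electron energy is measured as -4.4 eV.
n = 7

The exact energy levels follow E_n = -13.6057 Z² / n² eV with Z = 4.

The measured value (-4.4 eV) is reported to only 2 significant figures, so we must test candidate n values and see which one matches to that precision.

Candidate energies:
  n = 5:  E = -13.6057 × 4² / 5² = -8.70765 eV
  n = 6:  E = -13.6057 × 4² / 6² = -6.04698 eV
  n = 7:  E = -13.6057 × 4² / 7² = -4.44268 eV  ← matches
  n = 8:  E = -13.6057 × 4² / 8² = -3.40143 eV
  n = 9:  E = -13.6057 × 4² / 9² = -2.68755 eV

Checking against the measurement of -4.4 eV (2 sig figs), only n = 7 agrees:
E_7 = -4.44268 eV, which rounds to -4.4 eV ✓

Therefore n = 7.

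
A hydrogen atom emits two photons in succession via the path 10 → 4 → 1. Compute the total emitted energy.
13.47 eV

The energy levels of hydrogen are E_n = -13.6057 / n² eV.

First transition (10 → 4):
ΔE₁ = |E_4 - E_10|
ΔE₁ = |-0.85035625 - (-0.13605700)| = 0.71430 eV

Second transition (4 → 1):
ΔE₂ = |E_1 - E_4|
ΔE₂ = |-13.60570000 - (-0.85035625)| = 12.75534 eV

Total energy released:
E_total = ΔE₁ + ΔE₂ = 0.71430 + 12.75534 = 13.47 eV

Note: This equals the direct transition 10 → 1: 13.47 eV ✓
Energy is conserved regardless of the path taken.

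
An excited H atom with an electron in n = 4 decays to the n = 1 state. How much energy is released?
12.755344 eV

The energy levels are E_n = -13.6057 eV / n².

Energy at n = 4: E_4 = -13.6057 / 4² = -0.850356250 eV
Energy at n = 1: E_1 = -13.6057 / 1² = -13.605700000 eV

For emission (electron falling to lower state), the photon energy is:
E_photon = E_4 - E_1 = |-0.850356250 - (-13.605700000)|
E_photon = 12.755344 eV

This energy is carried away by the emitted photon.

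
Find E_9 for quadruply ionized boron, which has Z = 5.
-4.199 eV

For hydrogen-like ions, the energy levels scale with Z²:
E_n = -13.6057 Z² / n² eV

For B⁴⁺ (Z = 5) at n = 9:
E_9 = -13.6057 × 5² / 9²
E_9 = -13.6057 × 25 / 81
E_9 = -340.1425 / 81
E_9 = -4.199 eV

The energy is 25 times more negative than hydrogen at the same n due to the stronger nuclear charge.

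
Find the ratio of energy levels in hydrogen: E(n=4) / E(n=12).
9.0000

Using E_n = -13.6057 Z² / n² eV with Z = 1:

E_4 = -13.6057 / 4² = -13.6057 / 16 = -0.8503562500 eV
E_12 = -13.6057 / 12² = -13.6057 / 144 = -0.0944840278 eV

The ratio is:
E_4/E_12 = (-0.8503562500) / (-0.0944840278)
E_4/E_12 = (-13.6057/16) / (-13.6057/144)
E_4/E_12 = 144/16
E_4/E_12 = 9.0000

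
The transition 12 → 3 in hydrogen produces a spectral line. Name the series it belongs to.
Paschen series

The spectral series in hydrogen are named based on the final (lower) energy level:
- Lyman series: n_final = 1 (ultraviolet)
- Balmer series: n_final = 2 (visible/near-UV)
- Paschen series: n_final = 3 (infrared)
- Brackett series: n_final = 4 (infrared)
- Pfund series: n_final = 5 (far infrared)

Since this transition ends at n = 3, it belongs to the Paschen series.

For reference, this 12 → 3 line has photon energy
ΔE = 13.6057 eV × (1/3² - 1/12²) = 1.41726042 eV,
corresponding to wavelength λ = hc/ΔE = 1239.84 eV·nm / 1.41726042 eV = 874.8145 nm in the infrared region.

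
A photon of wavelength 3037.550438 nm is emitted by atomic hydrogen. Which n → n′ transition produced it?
n = 10 → n = 5

First, find the photon energy from the wavelength (hc = 1239.84 eV·nm):
E = hc/λ = 1239.84 eV·nm / 3037.550438 nm = 0.40817100 eV

The energy levels of hydrogen satisfy E_n = -13.6057 / n² eV, so an emission n_i → n_f releases
ΔE = 13.6057 × (1/n_f² − 1/n_i²) eV.

Setting ΔE equal to the photon energy:
1/n_f² − 1/n_i² = 0.40817100 / 13.6057 = 0.030000000

Since 1/n_i² must be positive, we need 1/n_f² > 0.030000000, i.e. n_f ≤ 5. For each allowed n_f, solve n_i = (1/n_f² − 0.030000000)^(−1/2) and check whether it is a whole number:
  n_f = 1: 1/n_i² = 1.000000000 − 0.030000000 = 0.970000000 → n_i = 1.015  (not an integer) ✗
  n_f = 2: 1/n_i² = 0.250000000 − 0.030000000 = 0.220000000 → n_i = 2.132  (not an integer) ✗
  n_f = 3: 1/n_i² = 0.111111111 − 0.030000000 = 0.081111111 → n_i = 3.511  (not an integer) ✗
  n_f = 4: 1/n_i² = 0.062500000 − 0.030000000 = 0.032500000 → n_i = 5.547  (not an integer) ✗
  n_f = 5: 1/n_i² = 0.040000000 − 0.030000000 = 0.010000000 → n_i = 10.000  → integer, n_i = 10 ✓

Only n_f = 5 gives an integer upper level, n_i = 10.

The transition is from n = 10 to n = 5 (emission).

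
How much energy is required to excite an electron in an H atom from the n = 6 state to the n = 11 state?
0.26549 eV

The energy levels of a hydrogen-like atom are E_n = -13.6057 eV / n².

Energy at n = 6: E_6 = -13.6057 / 6² = -0.37793611 eV
Energy at n = 11: E_11 = -13.6057 / 11² = -0.11244380 eV

The excitation energy is the difference:
ΔE = E_11 - E_6
ΔE = -0.11244380 - (-0.37793611)
ΔE = 0.26549 eV

Since this is positive, energy must be absorbed (photon absorption).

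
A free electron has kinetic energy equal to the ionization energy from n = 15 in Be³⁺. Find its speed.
5.83e+05 m/s (or 0.195% of c)

The binding energy at n = 15 for Be³⁺ is:
E_15 = -13.6057 × 4²/15² = -0.967516 eV
|E_15| = 0.967516 eV

Convert to Joules:
KE = 0.967516 eV × (1.602177 × 10⁻¹⁹ J/eV) = 1.5501e-19 J

Using KE = ½mv²:
v = √(2·KE/m_e)
v = √(2 × 1.5501e-19 J / 9.10938 × 10⁻³¹ kg)
v = 5.83e+05 m/s

This is approximately 0.195% the speed of light.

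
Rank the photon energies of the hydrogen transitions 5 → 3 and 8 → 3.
8 → 3

Calculate the energy for each transition:

Transition 5 → 3:
ΔE₁ = |E_3 - E_5| = |-13.6057/3² - (-13.6057/5²)|
ΔE₁ = |-1.5117444444 - (-0.5442280000)| = 0.9675164 eV

Transition 8 → 3:
ΔE₂ = |E_3 - E_8| = |-13.6057/3² - (-13.6057/8²)|
ΔE₂ = |-1.5117444444 - (-0.2125890625)| = 1.2991554 eV

Since 1.2991554 eV > 0.9675164 eV, the transition 8 → 3 emits the more energetic photon.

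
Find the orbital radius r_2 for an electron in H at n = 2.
0.2117 nm (or 2.1167 Å)

The Bohr radius formula is:
r_n = n² a₀ / Z

where a₀ = 0.0529177 nm is the Bohr radius.

For H (Z = 1) at n = 2:
r_2 = 2² × 0.0529177 nm / 1
r_2 = 4 × 0.0529177 nm / 1
r_2 = 0.21167 nm / 1
r_2 = 0.2117 nm

The electron orbits at approximately 0.2117 nm from the nucleus.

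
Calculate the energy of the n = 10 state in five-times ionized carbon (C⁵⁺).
-4.89805 eV

For hydrogen-like ions, the energy levels scale with Z²:
E_n = -13.6057 Z² / n² eV

For C⁵⁺ (Z = 6) at n = 10:
E_10 = -13.6057 × 6² / 10²
E_10 = -13.6057 × 36 / 100
E_10 = -489.8052 / 100
E_10 = -4.89805 eV

The energy is 36 times more negative than hydrogen at the same n due to the stronger nuclear charge.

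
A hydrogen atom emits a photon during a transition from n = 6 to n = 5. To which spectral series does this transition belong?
Pfund series

The spectral series in hydrogen are named based on the final (lower) energy level:
- Lyman series: n_final = 1 (ultraviolet)
- Balmer series: n_final = 2 (visible/near-UV)
- Paschen series: n_final = 3 (infrared)
- Brackett series: n_final = 4 (infrared)
- Pfund series: n_final = 5 (far infrared)

Since this transition ends at n = 5, it belongs to the Pfund series.

For reference, this 6 → 5 line has photon energy
ΔE = 13.6057 eV × (1/5² - 1/6²) = 0.1662918889 eV,
corresponding to wavelength λ = hc/ΔE = 1239.84 eV·nm / 0.1662918889 eV = 7455.8056 nm in the far infrared region.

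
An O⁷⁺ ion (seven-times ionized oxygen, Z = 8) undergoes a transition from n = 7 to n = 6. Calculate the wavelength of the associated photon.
193.206 nm

First, find the transition energy using E_n = -13.6057 Z² / n² eV:
E_7 = -13.6057 × 8² / 7² = -17.7707102 eV
E_6 = -13.6057 × 8² / 6² = -24.1879111 eV

Photon energy: |ΔE| = |E_6 - E_7| = 6.4172009 eV

Convert to wavelength using E = hc/λ with hc = 1239.84 eV·nm:
λ = hc/E = 1239.84 eV·nm / 6.4172009 eV
λ = 193.206 nm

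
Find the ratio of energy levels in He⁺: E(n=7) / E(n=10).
2.041

Using E_n = -13.6057 Z² / n² eV with Z = 2:

E_7 = -13.6057 × 2² / 7² = -54.4228 / 49 = -1.110669388 eV
E_10 = -13.6057 × 2² / 10² = -54.4228 / 100 = -0.544228000 eV

The ratio is:
E_7/E_10 = (-1.110669388) / (-0.544228000)
E_7/E_10 = (-54.4228/49) / (-54.4228/100)
E_7/E_10 = 100/49
E_7/E_10 = 2.041
(Note: the Z² factors cancel in the ratio.)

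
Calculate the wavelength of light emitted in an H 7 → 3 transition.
1004.66981 nm

First, find the transition energy using E_n = -13.6057 / n² eV:
E_7 = -13.6057 / 7² = -0.2776673469 eV
E_3 = -13.6057 / 3² = -1.5117444444 eV

Photon energy: |ΔE| = |E_3 - E_7| = 1.2340770975 eV

Convert to wavelength using E = hc/λ with hc = 1239.84 eV·nm:
λ = hc/E = 1239.84 eV·nm / 1.2340770975 eV
λ = 1004.66981 nm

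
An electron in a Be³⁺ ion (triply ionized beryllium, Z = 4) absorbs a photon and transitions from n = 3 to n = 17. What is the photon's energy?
23.43465 eV

The energy levels of a hydrogen-like atom are E_n = -13.6057 Z² eV / n².

Energy at n = 3: E_3 = -13.6057 × 4² / 3² = -24.18791111 eV
Energy at n = 17: E_17 = -13.6057 × 4² / 17² = -0.75325675 eV

The excitation energy is the difference:
ΔE = E_17 - E_3
ΔE = -0.75325675 - (-24.18791111)
ΔE = 23.43465 eV

Since this is positive, energy must be absorbed (photon absorption).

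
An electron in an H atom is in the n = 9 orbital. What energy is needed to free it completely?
0.17 eV

The ionization energy is the energy needed to remove the electron completely (n → ∞).

For hydrogen, E_n = -13.6057 eV / n².

At n = 9: E_9 = -13.6057 / 9² = -0.16797 eV
At n = ∞: E_∞ = 0 eV

Ionization energy = E_∞ - E_9 = 0 - (-0.16797) = 0.16797 eV
Ionization energy ≈ 0.17 eV

This is also called the binding energy of the electron in state n = 9.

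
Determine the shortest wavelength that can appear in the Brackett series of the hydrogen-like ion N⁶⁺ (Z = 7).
29.76 nm

The series limit corresponds to the transition from n = ∞ to n = 4.
This is the highest energy (shortest wavelength) transition in the Brackett series.

E_∞ = 0 eV
E_4 = -13.6057 × 7² / 4² = -41.6675 eV

Energy at series limit:
ΔE = E_∞ - E_4 = 0 - (-41.6675) = 41.6675 eV
λ = hc/E = 1239.84 eV·nm / 41.6675 eV = 29.76 nm

This energy equals the ionization energy from the n = 4 state of N⁶⁺.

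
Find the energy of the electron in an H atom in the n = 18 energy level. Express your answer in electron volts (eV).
-0.0420 eV

The energy levels of a hydrogen-like atom are given by:
E_n = -13.6057 eV / n²

For n = 18:
E_18 = -13.6057 eV / 18²
E_18 = -13.6057 eV / 324
E_18 = -0.0420 eV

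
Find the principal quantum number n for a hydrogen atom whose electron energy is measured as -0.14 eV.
n = 10

The exact energy levels follow E_n = -13.6057 eV / n².

The measured value (-0.14 eV) is reported to only 2 significant figures, so we must test candidate n values and see which one matches to that precision.

Candidate energies:
  n = 8:  E = -13.6057/8² = -0.212589 eV
  n = 9:  E = -13.6057/9² = -0.167972 eV
  n = 10:  E = -13.6057/10² = -0.136057 eV  ← matches
  n = 11:  E = -13.6057/11² = -0.112444 eV
  n = 12:  E = -13.6057/12² = -0.094484 eV

Checking against the measurement of -0.14 eV (2 sig figs), only n = 10 agrees:
E_10 = -0.136057 eV, which rounds to -0.14 eV ✓

Therefore n = 10.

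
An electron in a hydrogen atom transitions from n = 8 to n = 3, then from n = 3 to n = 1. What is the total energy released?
13.393111 eV

The energy levels of hydrogen are E_n = -13.6057 / n² eV.

First transition (8 → 3):
ΔE₁ = |E_3 - E_8|
ΔE₁ = |-1.511744444444 - (-0.212589062500)| = 1.299155382 eV

Second transition (3 → 1):
ΔE₂ = |E_1 - E_3|
ΔE₂ = |-13.605700000000 - (-1.511744444444)| = 12.093955556 eV

Total energy released:
E_total = ΔE₁ + ΔE₂ = 1.299155382 + 12.093955556 = 13.393111 eV

Note: This equals the direct transition 8 → 1: 13.393111 eV ✓
Energy is conserved regardless of the path taken.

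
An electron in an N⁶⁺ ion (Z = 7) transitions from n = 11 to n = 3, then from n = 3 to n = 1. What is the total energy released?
661.17 eV

The energy levels of N⁶⁺ are E_n = -13.6057 × 7² / n² eV.

First transition (11 → 3):
ΔE₁ = |E_3 - E_11|
ΔE₁ = |-74.07547778 - (-5.50974628)| = 68.56573 eV

Second transition (3 → 1):
ΔE₂ = |E_1 - E_3|
ΔE₂ = |-666.67930000 - (-74.07547778)| = 592.60382 eV

Total energy released:
E_total = ΔE₁ + ΔE₂ = 68.56573 + 592.60382 = 661.17 eV

Note: This equals the direct transition 11 → 1: 661.17 eV ✓
Energy is conserved regardless of the path taken.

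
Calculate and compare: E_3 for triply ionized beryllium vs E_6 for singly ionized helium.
Be³⁺ at n = 3 (E = -24.188 eV)

Using E_n = -13.6057 Z² / n² eV:

Be³⁺ (Z = 4) at n = 3:
E = -13.6057 × 4² / 3² = -13.6057 × 16 / 9 = -24.187911 eV

He⁺ (Z = 2) at n = 6:
E = -13.6057 × 2² / 6² = -13.6057 × 4 / 36 = -1.511744 eV

Since -24.187911 eV < -1.511744 eV,
Be³⁺ at n = 3 is more tightly bound (requires more energy to ionize).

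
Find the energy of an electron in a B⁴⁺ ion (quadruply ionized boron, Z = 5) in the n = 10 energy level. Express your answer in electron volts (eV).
-3.40 eV

The energy levels of a hydrogen-like atom are given by:
E_n = -13.6057 Z² / n² eV  (with Z = 5 for B⁴⁺)

For n = 10:
E_10 = -13.6057 × 5² / 10²
E_10 = -13.6057 × 25 / 100
E_10 = -3.40 eV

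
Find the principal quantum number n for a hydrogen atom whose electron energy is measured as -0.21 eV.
n = 8

The exact energy levels follow E_n = -13.6057 eV / n².

The measured value (-0.21 eV) is reported to only 2 significant figures, so we must test candidate n values and see which one matches to that precision.

Candidate energies:
  n = 6:  E = -13.6057/6² = -0.377936 eV
  n = 7:  E = -13.6057/7² = -0.277667 eV
  n = 8:  E = -13.6057/8² = -0.212589 eV  ← matches
  n = 9:  E = -13.6057/9² = -0.167972 eV
  n = 10:  E = -13.6057/10² = -0.136057 eV

Checking against the measurement of -0.21 eV (2 sig figs), only n = 8 agrees:
E_8 = -0.212589 eV, which rounds to -0.21 eV ✓

Therefore n = 8.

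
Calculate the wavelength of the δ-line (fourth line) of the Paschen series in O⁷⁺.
15.698 nm

The lines of a series are numbered from the longest wavelength (smallest ΔE) outward; the fourth line is the transition from n = n_f + 4 to n_f.
The Paschen series has all transitions ending at n_f = 3.

For O⁷⁺ (Z = 8), the fourth line (δ-line) is the jump from n = 7 to n = 3:
E_7 = -13.6057 × 8² / 7² = -17.77071 eV
E_3 = -13.6057 × 8² / 3² = -96.75164 eV
ΔE = E_7 - E_3 = 78.98093 eV

λ = hc/E = 1239.84 eV·nm / 78.98093 eV
λ = 15.698 nm

This is the δ-line of the Paschen series in O⁷⁺.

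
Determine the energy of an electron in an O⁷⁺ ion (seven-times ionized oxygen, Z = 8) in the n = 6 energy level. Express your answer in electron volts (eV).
-24.1879 eV

The energy levels of a hydrogen-like atom are given by:
E_n = -13.6057 Z² / n² eV  (with Z = 8 for O⁷⁺)

For n = 6:
E_6 = -13.6057 × 8² / 6²
E_6 = -13.6057 × 64 / 36
E_6 = -24.1879 eV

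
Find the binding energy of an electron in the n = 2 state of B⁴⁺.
85.03563 eV

The ionization energy is the energy needed to remove the electron completely (n → ∞).

For a hydrogen-like ion with Z = 5, E_n = -13.6057 Z² / n² eV.

At n = 2: E_2 = -13.6057 × 5² / 2² = -85.03562500 eV
At n = ∞: E_∞ = 0 eV

Ionization energy = E_∞ - E_2 = 0 - (-85.03562500) = 85.03562500 eV
Ionization energy ≈ 85.03563 eV

This is also called the binding energy of the electron in state n = 2.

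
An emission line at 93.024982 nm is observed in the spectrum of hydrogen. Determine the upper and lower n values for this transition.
n = 7 → n = 1

First, find the photon energy from the wavelength (hc = 1239.84 eV·nm):
E = hc/λ = 1239.84 eV·nm / 93.024982 nm = 13.328033 eV

The energy levels of hydrogen satisfy E_n = -13.6057 / n² eV, so an emission n_i → n_f releases
ΔE = 13.6057 × (1/n_f² − 1/n_i²) eV.

Setting ΔE equal to the photon energy:
1/n_f² − 1/n_i² = 13.328033 / 13.6057 = 0.97959186

Since 1/n_i² must be positive, we need 1/n_f² > 0.97959186, i.e. n_f ≤ 1. For each allowed n_f, solve n_i = (1/n_f² − 0.97959186)^(−1/2) and check whether it is a whole number:
  n_f = 1: 1/n_i² = 1.00000000 − 0.97959186 = 0.02040814 → n_i = 7.000  → integer, n_i = 7 ✓

Only n_f = 1 gives an integer upper level, n_i = 7.

The transition is from n = 7 to n = 1 (emission).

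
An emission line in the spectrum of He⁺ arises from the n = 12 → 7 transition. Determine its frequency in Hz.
1.77e+14 Hz

First, find the transition energy:
E_12 = -13.6057 × 2² / 12² = -0.377936 eV
E_7 = -13.6057 × 2² / 7² = -1.110669 eV
|ΔE| = |E_7 - E_12| = 0.732733 eV

Convert to Joules: E = 0.732733 eV × (1.602177 × 10⁻¹⁹ J/eV) = 1.1740e-19 J

Using E = hf:
f = E/h = 1.1740e-19 J / (6.62607 × 10⁻³⁴ J·s)
f = 1.77e+14 Hz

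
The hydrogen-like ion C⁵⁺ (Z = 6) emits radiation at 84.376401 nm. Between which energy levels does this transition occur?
n = 10 → n = 5

First, find the photon energy from the wavelength (hc = 1239.84 eV·nm):
E = hc/λ = 1239.84 eV·nm / 84.376401 nm = 14.694156 eV

The energy levels of C⁵⁺ satisfy E_n = -13.6057 × 6² / n² eV, so an emission n_i → n_f releases
ΔE = 13.6057 × 6² × (1/n_f² − 1/n_i²) eV.

Setting ΔE equal to the photon energy:
1/n_f² − 1/n_i² = 14.694156 / (13.6057 × 6²) = 0.030000000

Since 1/n_i² must be positive, we need 1/n_f² > 0.030000000, i.e. n_f ≤ 5. For each allowed n_f, solve n_i = (1/n_f² − 0.030000000)^(−1/2) and check whether it is a whole number:
  n_f = 1: 1/n_i² = 1.000000000 − 0.030000000 = 0.970000000 → n_i = 1.015  (not an integer) ✗
  n_f = 2: 1/n_i² = 0.250000000 − 0.030000000 = 0.220000000 → n_i = 2.132  (not an integer) ✗
  n_f = 3: 1/n_i² = 0.111111111 − 0.030000000 = 0.081111111 → n_i = 3.511  (not an integer) ✗
  n_f = 4: 1/n_i² = 0.062500000 − 0.030000000 = 0.032500000 → n_i = 5.547  (not an integer) ✗
  n_f = 5: 1/n_i² = 0.040000000 − 0.030000000 = 0.010000000 → n_i = 10.000  → integer, n_i = 10 ✓

Only n_f = 5 gives an integer upper level, n_i = 10.

The transition is from n = 10 to n = 5 (emission).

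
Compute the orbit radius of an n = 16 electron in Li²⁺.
4.5156 nm (or 45.1564 Å)

The Bohr radius formula is:
r_n = n² a₀ / Z

where a₀ = 0.0529177 nm is the Bohr radius.

For Li²⁺ (Z = 3) at n = 16:
r_16 = 16² × 0.0529177 nm / 3
r_16 = 256 × 0.0529177 nm / 3
r_16 = 13.54693 nm / 3
r_16 = 4.5156 nm

The electron orbits at approximately 4.5156 nm from the nucleus.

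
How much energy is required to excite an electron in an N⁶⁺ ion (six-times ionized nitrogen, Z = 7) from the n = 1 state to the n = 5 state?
640.012128 eV

The energy levels of a hydrogen-like atom are E_n = -13.6057 Z² eV / n².

Energy at n = 1: E_1 = -13.6057 × 7² / 1² = -666.679300000 eV
Energy at n = 5: E_5 = -13.6057 × 7² / 5² = -26.667172000 eV

The excitation energy is the difference:
ΔE = E_5 - E_1
ΔE = -26.667172000 - (-666.679300000)
ΔE = 640.012128 eV

Since this is positive, energy must be absorbed (photon absorption).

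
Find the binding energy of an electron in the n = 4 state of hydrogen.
0.85 eV

The ionization energy is the energy needed to remove the electron completely (n → ∞).

For hydrogen, E_n = -13.6057 eV / n².

At n = 4: E_4 = -13.6057 / 4² = -0.85036 eV
At n = ∞: E_∞ = 0 eV

Ionization energy = E_∞ - E_4 = 0 - (-0.85036) = 0.85036 eV
Ionization energy ≈ 0.85 eV

This is also called the binding energy of the electron in state n = 4.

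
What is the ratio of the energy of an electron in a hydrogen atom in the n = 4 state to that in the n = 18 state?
20.250000

Using E_n = -13.6057 Z² / n² eV with Z = 1:

E_4 = -13.6057 / 4² = -13.6057 / 16 = -0.850356250000 eV
E_18 = -13.6057 / 18² = -13.6057 / 324 = -0.041992901235 eV

The ratio is:
E_4/E_18 = (-0.850356250000) / (-0.041992901235)
E_4/E_18 = (-13.6057/16) / (-13.6057/324)
E_4/E_18 = 324/16
E_4/E_18 = 20.250000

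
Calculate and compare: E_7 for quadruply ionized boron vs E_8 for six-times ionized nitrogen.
N⁶⁺ at n = 8 (E = -10.41686 eV)

Using E_n = -13.6057 Z² / n² eV:

B⁴⁺ (Z = 5) at n = 7:
E = -13.6057 × 5² / 7² = -13.6057 × 25 / 49 = -6.94168367 eV

N⁶⁺ (Z = 7) at n = 8:
E = -13.6057 × 7² / 8² = -13.6057 × 49 / 64 = -10.41686406 eV

Since -10.41686406 eV < -6.94168367 eV,
N⁶⁺ at n = 8 is more tightly bound (requires more energy to ionize).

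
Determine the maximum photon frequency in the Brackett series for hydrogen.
2.06e+14 Hz

The series limit corresponds to the transition from n = ∞ to n = 4.
This is the highest energy (shortest wavelength) transition in the Brackett series.

E_∞ = 0 eV
E_4 = -13.6057 / 4² = -0.850356 eV

Energy at series limit:
ΔE = E_∞ - E_4 = 0 - (-0.850356) = 0.850356 eV
E = 0.850356 eV × (1.602177 × 10⁻¹⁹ J/eV) = 1.3624e-19 J
f = E/h = 1.3624e-19 J / (6.62607 × 10⁻³⁴ J·s) = 2.06e+14 Hz

This energy equals the ionization energy from the n = 4 state of hydrogen.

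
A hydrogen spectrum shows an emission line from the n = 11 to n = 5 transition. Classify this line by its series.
Pfund series

The spectral series in hydrogen are named based on the final (lower) energy level:
- Lyman series: n_final = 1 (ultraviolet)
- Balmer series: n_final = 2 (visible/near-UV)
- Paschen series: n_final = 3 (infrared)
- Brackett series: n_final = 4 (infrared)
- Pfund series: n_final = 5 (far infrared)

Since this transition ends at n = 5, it belongs to the Pfund series.

For reference, this 11 → 5 line has photon energy
ΔE = 13.6057 eV × (1/5² - 1/11²) = 0.43178420 eV,
corresponding to wavelength λ = hc/ΔE = 1239.84 eV·nm / 0.43178420 eV = 2871.43 nm in the far infrared region.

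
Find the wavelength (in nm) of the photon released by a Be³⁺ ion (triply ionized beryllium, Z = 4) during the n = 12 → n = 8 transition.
656.11089 nm

First, find the transition energy using E_n = -13.6057 Z² / n² eV:
E_12 = -13.6057 × 4² / 12² = -1.511744444 eV
E_8 = -13.6057 × 4² / 8² = -3.401425000 eV

Photon energy: |ΔE| = |E_8 - E_12| = 1.889680556 eV

Convert to wavelength using E = hc/λ with hc = 1239.84 eV·nm:
λ = hc/E = 1239.84 eV·nm / 1.889680556 eV
λ = 656.11089 nm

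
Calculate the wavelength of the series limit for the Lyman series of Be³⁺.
5.69541 nm

The series limit corresponds to the transition from n = ∞ to n = 1.
This is the highest energy (shortest wavelength) transition in the Lyman series.

E_∞ = 0 eV
E_1 = -13.6057 × 4² / 1² = -217.6912000 eV

Energy at series limit:
ΔE = E_∞ - E_1 = 0 - (-217.6912000) = 217.6912000 eV
λ = hc/E = 1239.84 eV·nm / 217.6912000 eV = 5.69541 nm

This energy equals the ionization energy from the n = 1 state of Be³⁺.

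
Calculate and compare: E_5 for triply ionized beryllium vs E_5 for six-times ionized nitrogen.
N⁶⁺ at n = 5 (E = -26.67 eV)

Using E_n = -13.6057 Z² / n² eV:

Be³⁺ (Z = 4) at n = 5:
E = -13.6057 × 4² / 5² = -13.6057 × 16 / 25 = -8.70765 eV

N⁶⁺ (Z = 7) at n = 5:
E = -13.6057 × 7² / 5² = -13.6057 × 49 / 25 = -26.66717 eV

Since -26.66717 eV < -8.70765 eV,
N⁶⁺ at n = 5 is more tightly bound (requires more energy to ionize).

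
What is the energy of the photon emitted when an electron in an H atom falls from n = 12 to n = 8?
0.12 eV

The energy levels are E_n = -13.6057 eV / n².

Energy at n = 12: E_12 = -13.6057 / 12² = -0.09448 eV
Energy at n = 8: E_8 = -13.6057 / 8² = -0.21259 eV

For emission (electron falling to lower state), the photon energy is:
E_photon = E_12 - E_8 = |-0.09448 - (-0.21259)|
E_photon = 0.12 eV

This energy is carried away by the emitted photon.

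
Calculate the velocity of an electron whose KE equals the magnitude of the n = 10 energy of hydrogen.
2.18769e+05 m/s (or 0.07297% of c)

The binding energy at n = 10 for hydrogen is:
E_10 = -13.6057/10² = -0.136057000 eV
|E_10| = 0.136057000 eV

Convert to Joules:
KE = 0.136057000 eV × (1.602177 × 10⁻¹⁹ J/eV) = 2.1798740e-20 J

Using KE = ½mv²:
v = √(2·KE/m_e)
v = √(2 × 2.1798740e-20 J / 9.10938 × 10⁻³¹ kg)
v = 2.18769e+05 m/s

This is approximately 0.07297% the speed of light.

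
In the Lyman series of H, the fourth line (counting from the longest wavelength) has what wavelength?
94.923451 nm

The lines of a series are numbered from the longest wavelength (smallest ΔE) outward; the fourth line is the transition from n = n_f + 4 to n_f.
The Lyman series has all transitions ending at n_f = 1.

For H, the fourth line (δ-line) is the jump from n = 5 to n = 1:
E_5 = -13.6057 / 5² = -0.54422800 eV
E_1 = -13.6057 / 1² = -13.60570000 eV
ΔE = E_5 - E_1 = 13.06147200 eV

λ = hc/E = 1239.84 eV·nm / 13.06147200 eV
λ = 94.923451 nm

This is the δ-line of the Lyman series in H.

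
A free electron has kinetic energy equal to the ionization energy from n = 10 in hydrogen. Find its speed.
2.18769e+05 m/s (or 0.0730% of c)

The binding energy at n = 10 for hydrogen is:
E_10 = -13.6057/10² = -0.136057000 eV
|E_10| = 0.136057000 eV

Convert to Joules:
KE = 0.136057000 eV × (1.602177 × 10⁻¹⁹ J/eV) = 2.1798740e-20 J

Using KE = ½mv²:
v = √(2·KE/m_e)
v = √(2 × 2.1798740e-20 J / 9.10938 × 10⁻³¹ kg)
v = 2.18769e+05 m/s

This is approximately 0.0730% the speed of light.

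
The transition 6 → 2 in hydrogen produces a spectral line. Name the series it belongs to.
Balmer series

The spectral series in hydrogen are named based on the final (lower) energy level:
- Lyman series: n_final = 1 (ultraviolet)
- Balmer series: n_final = 2 (visible/near-UV)
- Paschen series: n_final = 3 (infrared)
- Brackett series: n_final = 4 (infrared)
- Pfund series: n_final = 5 (far infrared)

Since this transition ends at n = 2, it belongs to the Balmer series.

For reference, this 6 → 2 line has photon energy
ΔE = 13.6057 eV × (1/2² - 1/6²) = 3.023489 eV,
corresponding to wavelength λ = hc/ΔE = 1239.84 eV·nm / 3.023489 eV = 410.07 nm in the visible/near-UV region.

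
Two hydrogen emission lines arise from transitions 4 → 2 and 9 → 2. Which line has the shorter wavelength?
9 → 2

Calculate the energy for each transition:

Transition 4 → 2:
ΔE₁ = |E_2 - E_4| = |-13.6057/2² - (-13.6057/4²)|
ΔE₁ = |-3.4014250000 - (-0.8503562500)| = 2.5510688 eV

Transition 9 → 2:
ΔE₂ = |E_2 - E_9| = |-13.6057/2² - (-13.6057/9²)|
ΔE₂ = |-3.4014250000 - (-0.1679716049)| = 3.2334534 eV

Since 3.2334534 eV > 2.5510688 eV, the transition 9 → 2 emits the more energetic photon.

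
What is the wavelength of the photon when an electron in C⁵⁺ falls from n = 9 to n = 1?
2.5629 nm

First, find the transition energy using E_n = -13.6057 Z² / n² eV:
E_9 = -13.6057 × 6² / 9² = -6.046978 eV
E_1 = -13.6057 × 6² / 1² = -489.805200 eV

Photon energy: |ΔE| = |E_1 - E_9| = 483.758222 eV

Convert to wavelength using E = hc/λ with hc = 1239.84 eV·nm:
λ = hc/E = 1239.84 eV·nm / 483.758222 eV
λ = 2.5629 nm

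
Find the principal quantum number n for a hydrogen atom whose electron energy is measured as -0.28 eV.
n = 7

The exact energy levels follow E_n = -13.6057 eV / n².

The measured value (-0.28 eV) is reported to only 2 significant figures, so we must test candidate n values and see which one matches to that precision.

Candidate energies:
  n = 5:  E = -13.6057/5² = -0.54423 eV
  n = 6:  E = -13.6057/6² = -0.37794 eV
  n = 7:  E = -13.6057/7² = -0.27767 eV  ← matches
  n = 8:  E = -13.6057/8² = -0.21259 eV
  n = 9:  E = -13.6057/9² = -0.16797 eV

Checking against the measurement of -0.28 eV (2 sig figs), only n = 7 agrees:
E_7 = -0.27767 eV, which rounds to -0.28 eV ✓

Therefore n = 7.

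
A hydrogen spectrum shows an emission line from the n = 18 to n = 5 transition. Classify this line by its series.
Pfund series

The spectral series in hydrogen are named based on the final (lower) energy level:
- Lyman series: n_final = 1 (ultraviolet)
- Balmer series: n_final = 2 (visible/near-UV)
- Paschen series: n_final = 3 (infrared)
- Brackett series: n_final = 4 (infrared)
- Pfund series: n_final = 5 (far infrared)

Since this transition ends at n = 5, it belongs to the Pfund series.

For reference, this 18 → 5 line has photon energy
ΔE = 13.6057 eV × (1/5² - 1/18²) = 0.502235099 eV,
corresponding to wavelength λ = hc/ΔE = 1239.84 eV·nm / 0.502235099 eV = 2468.645 nm in the far infrared region.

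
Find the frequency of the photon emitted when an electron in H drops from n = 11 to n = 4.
1.78426e+14 Hz

First, find the transition energy:
E_11 = -13.6057 / 11² = -0.112443802 eV
E_4 = -13.6057 / 4² = -0.850356250 eV
|ΔE| = |E_4 - E_11| = 0.737912448 eV

Convert to Joules: E = 0.737912448 eV × (1.602177 × 10⁻¹⁹ J/eV) = 1.1822664e-19 J

Using E = hf:
f = E/h = 1.1822664e-19 J / (6.62607 × 10⁻³⁴ J·s)
f = 1.78426e+14 Hz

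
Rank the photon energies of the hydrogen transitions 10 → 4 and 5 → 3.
5 → 3

Calculate the energy for each transition:

Transition 10 → 4:
ΔE₁ = |E_4 - E_10| = |-13.6057/4² - (-13.6057/10²)|
ΔE₁ = |-0.850356250 - (-0.136057000)| = 0.714299 eV

Transition 5 → 3:
ΔE₂ = |E_3 - E_5| = |-13.6057/3² - (-13.6057/5²)|
ΔE₂ = |-1.511744444 - (-0.544228000)| = 0.967516 eV

Since 0.967516 eV > 0.714299 eV, the transition 5 → 3 emits the more energetic photon.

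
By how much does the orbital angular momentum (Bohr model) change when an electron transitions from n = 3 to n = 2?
1.055e-34 J·s (or 1ℏ)

In the Bohr model, L_n = nℏ where ℏ = 1.05457e-34 J·s.

L_3 = 3ℏ = 3.16371e-34 J·s
L_2 = 2ℏ = 2.10914e-34 J·s

ΔL = L_3 - L_2 = (3 - 2)ℏ = 1ℏ
ΔL = 1 × 1.05457e-34 J·s = 1.055e-34 J·s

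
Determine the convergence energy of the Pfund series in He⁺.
2.18 eV

The series limit corresponds to the transition from n = ∞ to n = 5.
This is the highest energy (shortest wavelength) transition in the Pfund series.

E_∞ = 0 eV
E_5 = -13.6057 × 2² / 5² = -2.18 eV

Energy at series limit:
ΔE = E_∞ - E_5 = 0 - (-2.18) = 2.18 eV

This energy equals the ionization energy from the n = 5 state of He⁺.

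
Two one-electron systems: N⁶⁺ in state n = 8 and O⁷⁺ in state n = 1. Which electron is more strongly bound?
O⁷⁺ at n = 1 (E = -870.76 eV)

Using E_n = -13.6057 Z² / n² eV:

N⁶⁺ (Z = 7) at n = 8:
E = -13.6057 × 7² / 8² = -13.6057 × 49 / 64 = -10.41686 eV

O⁷⁺ (Z = 8) at n = 1:
E = -13.6057 × 8² / 1² = -13.6057 × 64 / 1 = -870.76480 eV

Since -870.76480 eV < -10.41686 eV,
O⁷⁺ at n = 1 is more tightly bound (requires more energy to ionize).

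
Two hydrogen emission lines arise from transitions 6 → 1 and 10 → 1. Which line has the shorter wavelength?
10 → 1

Calculate the energy for each transition:

Transition 6 → 1:
ΔE₁ = |E_1 - E_6| = |-13.6057/1² - (-13.6057/6²)|
ΔE₁ = |-13.60570000000 - (-0.37793611111)| = 13.22776389 eV

Transition 10 → 1:
ΔE₂ = |E_1 - E_10| = |-13.6057/1² - (-13.6057/10²)|
ΔE₂ = |-13.60570000000 - (-0.13605700000)| = 13.46964300 eV

Since 13.46964300 eV > 13.22776389 eV, the transition 10 → 1 emits the more energetic photon.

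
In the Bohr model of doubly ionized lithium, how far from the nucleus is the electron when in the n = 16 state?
4.51565 nm (or 45.15645 Å)

The Bohr radius formula is:
r_n = n² a₀ / Z

where a₀ = 0.05291772 nm is the Bohr radius.

For Li²⁺ (Z = 3) at n = 16:
r_16 = 16² × 0.05291772 nm / 3
r_16 = 256 × 0.05291772 nm / 3
r_16 = 13.546936 nm / 3
r_16 = 4.51565 nm

The electron orbits at approximately 4.51565 nm from the nucleus.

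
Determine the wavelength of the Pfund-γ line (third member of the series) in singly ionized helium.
934.63090 nm

The lines of a series are numbered from the longest wavelength (smallest ΔE) outward; the third line is the transition from n = n_f + 3 to n_f.
The Pfund series has all transitions ending at n_f = 5.

For He⁺ (Z = 2), the third line (γ-line) is the jump from n = 8 to n = 5:
E_8 = -13.6057 × 2² / 8² = -0.850356250 eV
E_5 = -13.6057 × 2² / 5² = -2.176912000 eV
ΔE = E_8 - E_5 = 1.326555750 eV

λ = hc/E = 1239.84 eV·nm / 1.326555750 eV
λ = 934.63090 nm

This is the γ-line of the Pfund series in He⁺.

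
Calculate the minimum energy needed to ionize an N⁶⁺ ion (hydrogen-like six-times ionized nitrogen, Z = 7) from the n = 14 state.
3.401 eV

The ionization energy is the energy needed to remove the electron completely (n → ∞).

For a hydrogen-like ion with Z = 7, E_n = -13.6057 Z² / n² eV.

At n = 14: E_14 = -13.6057 × 7² / 14² = -3.401425 eV
At n = ∞: E_∞ = 0 eV

Ionization energy = E_∞ - E_14 = 0 - (-3.401425) = 3.401425 eV
Ionization energy ≈ 3.401 eV

This is also called the binding energy of the electron in state n = 14.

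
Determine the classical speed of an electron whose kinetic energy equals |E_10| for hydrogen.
2.1877e+05 m/s (or 0.07297% of c)

The binding energy at n = 10 for hydrogen is:
E_10 = -13.6057/10² = -0.13605700 eV
|E_10| = 0.13605700 eV

Convert to Joules:
KE = 0.13605700 eV × (1.602177 × 10⁻¹⁹ J/eV) = 2.179874e-20 J

Using KE = ½mv²:
v = √(2·KE/m_e)
v = √(2 × 2.179874e-20 J / 9.10938 × 10⁻³¹ kg)
v = 2.1877e+05 m/s

This is approximately 0.07297% the speed of light.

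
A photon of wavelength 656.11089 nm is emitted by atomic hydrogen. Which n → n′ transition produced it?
n = 3 → n = 2

First, find the photon energy from the wavelength (hc = 1239.84 eV·nm):
E = hc/λ = 1239.84 eV·nm / 656.11089 nm = 1.8896806 eV

The energy levels of hydrogen satisfy E_n = -13.6057 / n² eV, so an emission n_i → n_f releases
ΔE = 13.6057 × (1/n_f² − 1/n_i²) eV.

Setting ΔE equal to the photon energy:
1/n_f² − 1/n_i² = 1.8896806 / 13.6057 = 0.13888889

Since 1/n_i² must be positive, we need 1/n_f² > 0.13888889, i.e. n_f ≤ 2. For each allowed n_f, solve n_i = (1/n_f² − 0.13888889)^(−1/2) and check whether it is a whole number:
  n_f = 1: 1/n_i² = 1.00000000 − 0.13888889 = 0.86111111 → n_i = 1.078  (not an integer) ✗
  n_f = 2: 1/n_i² = 0.25000000 − 0.13888889 = 0.11111111 → n_i = 3.000  → integer, n_i = 3 ✓

Only n_f = 2 gives an integer upper level, n_i = 3.

The transition is from n = 3 to n = 2 (emission).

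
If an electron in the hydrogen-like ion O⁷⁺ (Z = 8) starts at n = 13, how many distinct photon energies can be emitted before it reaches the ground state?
78

The electron can occupy levels n = 1, 2, ..., 13 during de-excitation — that is m = 13 - 1 + 1 = 13 distinct levels.

The number of distinct spectral lines equals the number of ways to choose 2 of these m levels (each pair gives one possible emission transition):

Number of lines = m(m-1)/2 = 13×12/2 = 78

These correspond to all possible transitions between the 13 levels:
13 → 12, 13 → 11, 13 → 10, 13 → 9, 13 → 8, 13 → 7, 13 → 6, 13 → 5...

Each transition produces a photon with a unique energy (and thus wavelength). This count does not depend on Z.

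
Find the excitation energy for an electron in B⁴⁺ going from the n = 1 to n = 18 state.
339.0927 eV

The energy levels of a hydrogen-like atom are E_n = -13.6057 Z² eV / n².

Energy at n = 1: E_1 = -13.6057 × 5² / 1² = -340.1425000 eV
Energy at n = 18: E_18 = -13.6057 × 5² / 18² = -1.0498225 eV

The excitation energy is the difference:
ΔE = E_18 - E_1
ΔE = -1.0498225 - (-340.1425000)
ΔE = 339.0927 eV

Since this is positive, energy must be absorbed (photon absorption).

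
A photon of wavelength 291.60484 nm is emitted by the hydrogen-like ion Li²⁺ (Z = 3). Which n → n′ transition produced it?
n = 6 → n = 4

First, find the photon energy from the wavelength (hc = 1239.84 eV·nm):
E = hc/λ = 1239.84 eV·nm / 291.60484 nm = 4.2517813 eV

The energy levels of Li²⁺ satisfy E_n = -13.6057 × 3² / n² eV, so an emission n_i → n_f releases
ΔE = 13.6057 × 3² × (1/n_f² − 1/n_i²) eV.

Setting ΔE equal to the photon energy:
1/n_f² − 1/n_i² = 4.2517813 / (13.6057 × 3²) = 0.034722223

Since 1/n_i² must be positive, we need 1/n_f² > 0.034722223, i.e. n_f ≤ 5. For each allowed n_f, solve n_i = (1/n_f² − 0.034722223)^(−1/2) and check whether it is a whole number:
  n_f = 1: 1/n_i² = 1.000000000 − 0.034722223 = 0.965277777 → n_i = 1.018  (not an integer) ✗
  n_f = 2: 1/n_i² = 0.250000000 − 0.034722223 = 0.215277777 → n_i = 2.155  (not an integer) ✗
  n_f = 3: 1/n_i² = 0.111111111 − 0.034722223 = 0.076388888 → n_i = 3.618  (not an integer) ✗
  n_f = 4: 1/n_i² = 0.062500000 − 0.034722223 = 0.027777777 → n_i = 6.000  → integer, n_i = 6 ✓
  n_f = 5: 1/n_i² = 0.040000000 − 0.034722223 = 0.005277777 → n_i = 13.765  (not an integer) ✗

Only n_f = 4 gives an integer upper level, n_i = 6.

The transition is from n = 6 to n = 4 (emission).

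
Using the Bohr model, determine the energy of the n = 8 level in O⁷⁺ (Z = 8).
-13.60570 eV

For hydrogen-like ions, the energy levels scale with Z²:
E_n = -13.6057 Z² / n² eV

For O⁷⁺ (Z = 8) at n = 8:
E_8 = -13.6057 × 8² / 8²
E_8 = -13.6057 × 64 / 64
E_8 = -870.7648 / 64
E_8 = -13.60570 eV

The energy is 64 times more negative than hydrogen at the same n due to the stronger nuclear charge.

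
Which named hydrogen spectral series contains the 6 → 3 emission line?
Paschen series

The spectral series in hydrogen are named based on the final (lower) energy level:
- Lyman series: n_final = 1 (ultraviolet)
- Balmer series: n_final = 2 (visible/near-UV)
- Paschen series: n_final = 3 (infrared)
- Brackett series: n_final = 4 (infrared)
- Pfund series: n_final = 5 (far infrared)

Since this transition ends at n = 3, it belongs to the Paschen series.

For reference, this 6 → 3 line has photon energy
ΔE = 13.6057 eV × (1/3² - 1/6²) = 1.1338083 eV,
corresponding to wavelength λ = hc/ΔE = 1239.84 eV·nm / 1.1338083 eV = 1093.52 nm in the infrared region.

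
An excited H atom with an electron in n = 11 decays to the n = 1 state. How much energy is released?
13.4933 eV

The energy levels are E_n = -13.6057 eV / n².

Energy at n = 11: E_11 = -13.6057 / 11² = -0.1124438 eV
Energy at n = 1: E_1 = -13.6057 / 1² = -13.6057000 eV

For emission (electron falling to lower state), the photon energy is:
E_photon = E_11 - E_1 = |-0.1124438 - (-13.6057000)|
E_photon = 13.4933 eV

This energy is carried away by the emitted photon.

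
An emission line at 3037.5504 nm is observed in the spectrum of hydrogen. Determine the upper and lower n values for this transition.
n = 10 → n = 5

First, find the photon energy from the wavelength (hc = 1239.84 eV·nm):
E = hc/λ = 1239.84 eV·nm / 3037.5504 nm = 0.40817101 eV

The energy levels of hydrogen satisfy E_n = -13.6057 / n² eV, so an emission n_i → n_f releases
ΔE = 13.6057 × (1/n_f² − 1/n_i²) eV.

Setting ΔE equal to the photon energy:
1/n_f² − 1/n_i² = 0.40817101 / 13.6057 = 0.030000001

Since 1/n_i² must be positive, we need 1/n_f² > 0.030000001, i.e. n_f ≤ 5. For each allowed n_f, solve n_i = (1/n_f² − 0.030000001)^(−1/2) and check whether it is a whole number:
  n_f = 1: 1/n_i² = 1.000000000 − 0.030000001 = 0.969999999 → n_i = 1.015  (not an integer) ✗
  n_f = 2: 1/n_i² = 0.250000000 − 0.030000001 = 0.219999999 → n_i = 2.132  (not an integer) ✗
  n_f = 3: 1/n_i² = 0.111111111 − 0.030000001 = 0.081111110 → n_i = 3.511  (not an integer) ✗
  n_f = 4: 1/n_i² = 0.062500000 − 0.030000001 = 0.032499999 → n_i = 5.547  (not an integer) ✗
  n_f = 5: 1/n_i² = 0.040000000 − 0.030000001 = 0.009999999 → n_i = 10.000  → integer, n_i = 10 ✓

Only n_f = 5 gives an integer upper level, n_i = 10.

The transition is from n = 10 to n = 5 (emission).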